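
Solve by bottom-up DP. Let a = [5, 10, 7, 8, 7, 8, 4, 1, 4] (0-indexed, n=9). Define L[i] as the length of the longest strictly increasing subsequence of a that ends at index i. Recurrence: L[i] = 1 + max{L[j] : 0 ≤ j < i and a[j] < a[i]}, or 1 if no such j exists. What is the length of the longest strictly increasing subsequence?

   i    0    1    2    3    4    5    6    7    8
a[i]    5   10    7    8    7    8    4    1    4
L[i]    1    2    2    3    2    3    1    1    2

3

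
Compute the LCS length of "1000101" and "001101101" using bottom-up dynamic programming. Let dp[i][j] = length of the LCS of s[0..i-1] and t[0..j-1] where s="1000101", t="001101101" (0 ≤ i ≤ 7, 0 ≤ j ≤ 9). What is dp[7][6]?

   ''  0  0  1  1  0  1  1  0  1
''  0  0  0  0  0  0  0  0  0  0
 1  0  0  0  1  1  1  1  1  1  1
 0  0  1  1  1  1  2  2  2  2  2
 0  0  1  2  2  2  2  2  2  3  3
 0  0  1  2  2  2  3  3  3  3  3
 1  0  1  2  3  3  3  4  4  4  4
 0  0  1  2  3  3  4  4  4  5  5
 1  0  1  2  3  4  4  5  5  5  6

5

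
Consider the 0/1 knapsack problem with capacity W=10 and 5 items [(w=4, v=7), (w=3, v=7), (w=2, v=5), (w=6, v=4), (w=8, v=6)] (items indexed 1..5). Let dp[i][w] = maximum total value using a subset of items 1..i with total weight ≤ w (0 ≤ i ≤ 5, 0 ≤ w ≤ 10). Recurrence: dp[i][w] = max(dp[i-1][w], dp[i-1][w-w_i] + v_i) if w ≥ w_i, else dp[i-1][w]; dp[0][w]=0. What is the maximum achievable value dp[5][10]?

i\w   0   1   2   3   4   5   6   7   8   9  10
  0   0   0   0   0   0   0   0   0   0   0   0
  1   0   0   0   0   7   7   7   7   7   7   7
  2   0   0   0   7   7   7   7  14  14  14  14
  3   0   0   5   7   7  12  12  14  14  19  19
  4   0   0   5   7   7  12  12  14  14  19  19
  5   0   0   5   7   7  12  12  14  14  19  19

19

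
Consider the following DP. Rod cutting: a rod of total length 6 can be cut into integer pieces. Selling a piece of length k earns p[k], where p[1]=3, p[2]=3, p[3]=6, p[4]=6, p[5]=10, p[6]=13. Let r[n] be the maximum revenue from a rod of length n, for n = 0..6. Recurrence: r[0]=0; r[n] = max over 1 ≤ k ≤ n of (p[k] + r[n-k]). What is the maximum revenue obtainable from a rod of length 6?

   n    0    1    2    3    4    5    6
r[n]    0    3    6    9   12   15   18

18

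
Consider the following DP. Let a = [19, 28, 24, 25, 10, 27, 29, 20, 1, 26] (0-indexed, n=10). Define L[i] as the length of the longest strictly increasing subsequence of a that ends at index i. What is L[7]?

   i    0    1    2    3    4    5    6    7    8    9
a[i]   19   28   24   25   10   27   29   20    1   26
L[i]    1    2    2    3    1    4    5    2    1    4

2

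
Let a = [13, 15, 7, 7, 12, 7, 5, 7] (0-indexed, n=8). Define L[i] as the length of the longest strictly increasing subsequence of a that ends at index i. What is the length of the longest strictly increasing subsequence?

2

   i    0    1    2    3    4    5    6    7
a[i]   13   15    7    7   12    7    5    7
L[i]    1    2    1    1    2    1    1    2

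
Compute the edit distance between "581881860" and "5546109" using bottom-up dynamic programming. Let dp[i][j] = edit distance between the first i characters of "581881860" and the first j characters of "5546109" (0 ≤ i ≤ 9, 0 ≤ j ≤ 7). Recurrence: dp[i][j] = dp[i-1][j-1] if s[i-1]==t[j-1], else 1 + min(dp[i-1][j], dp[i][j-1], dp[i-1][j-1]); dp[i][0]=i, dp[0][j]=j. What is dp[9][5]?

7

   ''  5  5  4  6  1  0  9
''  0  1  2  3  4  5  6  7
 5  1  0  1  2  3  4  5  6
 8  2  1  1  2  3  4  5  6
 1  3  2  2  2  3  3  4  5
 8  4  3  3  3  3  4  4  5
 8  5  4  4  4  4  4  5  5
 1  6  5  5  5  5  4  5  6
 8  7  6  6  6  6  5  5  6
 6  8  7  7  7  6  6  6  6
 0  9  8  8  8  7  7  6  7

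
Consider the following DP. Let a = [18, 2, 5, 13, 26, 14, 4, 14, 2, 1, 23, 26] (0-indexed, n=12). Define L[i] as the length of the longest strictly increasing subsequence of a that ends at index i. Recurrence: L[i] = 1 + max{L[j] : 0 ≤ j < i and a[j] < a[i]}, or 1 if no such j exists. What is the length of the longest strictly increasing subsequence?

   i    0    1    2    3    4    5    6    7    8    9   10   11
a[i]   18    2    5   13   26   14    4   14    2    1   23   26
L[i]    1    1    2    3    4    4    2    4    1    1    5    6

6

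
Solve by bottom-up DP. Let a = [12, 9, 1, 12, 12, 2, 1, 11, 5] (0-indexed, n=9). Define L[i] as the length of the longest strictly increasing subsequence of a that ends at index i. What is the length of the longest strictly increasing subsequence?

   i    0    1    2    3    4    5    6    7    8
a[i]   12    9    1   12   12    2    1   11    5
L[i]    1    1    1    2    2    2    1    3    3

3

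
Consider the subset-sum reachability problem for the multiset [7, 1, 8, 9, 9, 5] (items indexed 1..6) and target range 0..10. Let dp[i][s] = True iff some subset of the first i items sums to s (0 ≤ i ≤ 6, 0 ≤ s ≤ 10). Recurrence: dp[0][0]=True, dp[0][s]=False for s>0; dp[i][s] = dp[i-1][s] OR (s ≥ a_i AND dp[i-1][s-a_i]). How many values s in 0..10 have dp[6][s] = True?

8

i\s   0   1   2   3   4   5   6   7   8   9  10
  0   T   F   F   F   F   F   F   F   F   F   F
  1   T   F   F   F   F   F   F   T   F   F   F
  2   T   T   F   F   F   F   F   T   T   F   F
  3   T   T   F   F   F   F   F   T   T   T   F
  4   T   T   F   F   F   F   F   T   T   T   T
  5   T   T   F   F   F   F   F   T   T   T   T
  6   T   T   F   F   F   T   T   T   T   T   T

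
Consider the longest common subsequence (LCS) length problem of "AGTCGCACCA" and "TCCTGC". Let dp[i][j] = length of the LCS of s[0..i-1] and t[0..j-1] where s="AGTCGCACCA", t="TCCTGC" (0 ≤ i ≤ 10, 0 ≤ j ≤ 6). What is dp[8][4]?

   ''  T  C  C  T  G  C
''  0  0  0  0  0  0  0
 A  0  0  0  0  0  0  0
 G  0  0  0  0  0  1  1
 T  0  1  1  1  1  1  1
 C  0  1  2  2  2  2  2
 G  0  1  2  2  2  3  3
 C  0  1  2  3  3  3  4
 A  0  1  2  3  3  3  4
 C  0  1  2  3  3  3  4
 C  0  1  2  3  3  3  4
 A  0  1  2  3  3  3  4

3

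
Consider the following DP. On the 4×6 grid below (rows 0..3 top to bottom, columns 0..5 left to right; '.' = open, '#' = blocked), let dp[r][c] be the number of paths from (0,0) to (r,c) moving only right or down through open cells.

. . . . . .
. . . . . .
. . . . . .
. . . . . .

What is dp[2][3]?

10

r\c   0   1   2   3   4   5
  0   1   1   1   1   1   1
  1   1   2   3   4   5   6
  2   1   3   6  10  15  21
  3   1   4  10  20  35  56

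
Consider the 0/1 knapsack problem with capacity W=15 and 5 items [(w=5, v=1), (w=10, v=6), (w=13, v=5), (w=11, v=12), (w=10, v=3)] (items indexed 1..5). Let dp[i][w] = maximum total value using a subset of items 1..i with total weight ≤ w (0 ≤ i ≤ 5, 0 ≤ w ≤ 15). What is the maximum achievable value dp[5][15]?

i\w   0   1   2   3   4   5   6   7   8   9  10  11  12  13  14  15
  0   0   0   0   0   0   0   0   0   0   0   0   0   0   0   0   0
  1   0   0   0   0   0   1   1   1   1   1   1   1   1   1   1   1
  2   0   0   0   0   0   1   1   1   1   1   6   6   6   6   6   7
  3   0   0   0   0   0   1   1   1   1   1   6   6   6   6   6   7
  4   0   0   0   0   0   1   1   1   1   1   6  12  12  12  12  12
  5   0   0   0   0   0   1   1   1   1   1   6  12  12  12  12  12

12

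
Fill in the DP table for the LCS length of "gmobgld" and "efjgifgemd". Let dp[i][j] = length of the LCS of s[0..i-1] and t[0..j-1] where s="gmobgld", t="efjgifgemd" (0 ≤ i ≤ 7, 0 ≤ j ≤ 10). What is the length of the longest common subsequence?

   ''  e  f  j  g  i  f  g  e  m  d
''  0  0  0  0  0  0  0  0  0  0  0
 g  0  0  0  0  1  1  1  1  1  1  1
 m  0  0  0  0  1  1  1  1  1  2  2
 o  0  0  0  0  1  1  1  1  1  2  2
 b  0  0  0  0  1  1  1  1  1  2  2
 g  0  0  0  0  1  1  1  2  2  2  2
 l  0  0  0  0  1  1  1  2  2  2  2
 d  0  0  0  0  1  1  1  2  2  2  3

3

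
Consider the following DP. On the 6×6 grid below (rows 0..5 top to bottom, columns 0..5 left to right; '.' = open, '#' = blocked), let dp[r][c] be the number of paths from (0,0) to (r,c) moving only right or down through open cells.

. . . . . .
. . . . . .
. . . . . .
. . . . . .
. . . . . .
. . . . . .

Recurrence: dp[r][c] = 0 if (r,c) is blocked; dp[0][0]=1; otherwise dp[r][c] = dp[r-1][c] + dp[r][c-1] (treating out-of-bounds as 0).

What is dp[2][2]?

r\c   0   1   2   3   4   5
  0   1   1   1   1   1   1
  1   1   2   3   4   5   6
  2   1   3   6  10  15  21
  3   1   4  10  20  35  56
  4   1   5  15  35  70 126
  5   1   6  21  56 126 252

6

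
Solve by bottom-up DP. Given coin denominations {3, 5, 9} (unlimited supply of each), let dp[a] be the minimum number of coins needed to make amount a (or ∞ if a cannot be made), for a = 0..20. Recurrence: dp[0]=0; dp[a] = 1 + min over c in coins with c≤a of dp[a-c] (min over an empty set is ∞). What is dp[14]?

 a  0  1  2  3  4  5  6  7  8  9 10 11 12 13 14 15 16 17 18 19 20
dp  0  -  -  1  -  1  2  -  2  1  2  3  2  3  2  3  4  3  2  3  4
(- denotes ∞ / unreachable)

2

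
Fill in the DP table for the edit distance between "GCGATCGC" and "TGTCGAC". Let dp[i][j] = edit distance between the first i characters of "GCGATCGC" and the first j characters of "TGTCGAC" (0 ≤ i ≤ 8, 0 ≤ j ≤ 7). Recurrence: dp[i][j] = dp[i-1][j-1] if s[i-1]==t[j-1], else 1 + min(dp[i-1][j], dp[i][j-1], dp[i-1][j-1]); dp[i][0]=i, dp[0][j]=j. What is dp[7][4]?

   ''  T  G  T  C  G  A  C
''  0  1  2  3  4  5  6  7
 G  1  1  1  2  3  4  5  6
 C  2  2  2  2  2  3  4  5
 G  3  3  2  3  3  2  3  4
 A  4  4  3  3  4  3  2  3
 T  5  4  4  3  4  4  3  3
 C  6  5  5  4  3  4  4  3
 G  7  6  5  5  4  3  4  4
 C  8  7  6  6  5  4  4  4

4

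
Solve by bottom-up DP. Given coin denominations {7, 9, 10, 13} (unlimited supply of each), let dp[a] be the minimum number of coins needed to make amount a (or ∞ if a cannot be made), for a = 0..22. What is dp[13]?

 a  0  1  2  3  4  5  6  7  8  9 10 11 12 13 14 15 16 17 18 19 20 21 22
dp  0  -  -  -  -  -  -  1  -  1  1  -  -  1  2  -  2  2  2  2  2  3  2
(- denotes ∞ / unreachable)

1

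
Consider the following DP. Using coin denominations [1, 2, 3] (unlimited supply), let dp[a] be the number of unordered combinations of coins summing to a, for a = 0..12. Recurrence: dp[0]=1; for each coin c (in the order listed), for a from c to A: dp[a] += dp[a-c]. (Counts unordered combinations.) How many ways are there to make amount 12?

after  coin     0     1     2     3     4     5     6     7     8     9    10    11    12
          1     1     1     1     1     1     1     1     1     1     1     1     1     1
          2     1     1     2     2     3     3     4     4     5     5     6     6     7
          3     1     1     2     3     4     5     7     8    10    12    14    16    19

19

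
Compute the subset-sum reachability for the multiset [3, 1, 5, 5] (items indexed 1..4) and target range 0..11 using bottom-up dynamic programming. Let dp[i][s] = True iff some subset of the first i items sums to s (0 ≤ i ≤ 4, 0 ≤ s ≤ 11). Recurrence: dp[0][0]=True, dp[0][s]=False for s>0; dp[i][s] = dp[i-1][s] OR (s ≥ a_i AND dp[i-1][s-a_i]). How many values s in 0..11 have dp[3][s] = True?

8

i\s   0   1   2   3   4   5   6   7   8   9  10  11
  0   T   F   F   F   F   F   F   F   F   F   F   F
  1   T   F   F   T   F   F   F   F   F   F   F   F
  2   T   T   F   T   T   F   F   F   F   F   F   F
  3   T   T   F   T   T   T   T   F   T   T   F   F
  4   T   T   F   T   T   T   T   F   T   T   T   T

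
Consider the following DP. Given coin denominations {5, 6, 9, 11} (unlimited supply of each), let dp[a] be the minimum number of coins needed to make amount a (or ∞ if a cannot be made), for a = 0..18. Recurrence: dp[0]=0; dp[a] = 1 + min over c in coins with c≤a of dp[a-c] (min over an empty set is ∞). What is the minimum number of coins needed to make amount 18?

 a  0  1  2  3  4  5  6  7  8  9 10 11 12 13 14 15 16 17 18
dp  0  -  -  -  -  1  1  -  -  1  2  1  2  -  2  2  2  2  2
(- denotes ∞ / unreachable)

2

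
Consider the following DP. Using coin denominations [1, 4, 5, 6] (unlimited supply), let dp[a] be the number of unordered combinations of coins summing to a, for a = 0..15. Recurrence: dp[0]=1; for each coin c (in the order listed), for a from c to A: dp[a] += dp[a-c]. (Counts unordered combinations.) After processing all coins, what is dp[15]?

16

after  coin     0     1     2     3     4     5     6     7     8     9    10    11    12    13    14    15
          1     1     1     1     1     1     1     1     1     1     1     1     1     1     1     1     1
          4     1     1     1     1     2     2     2     2     3     3     3     3     4     4     4     4
          5     1     1     1     1     2     3     3     3     4     5     6     6     7     8     9    10
          6     1     1     1     1     2     3     4     4     5     6     8     9    11    12    14    16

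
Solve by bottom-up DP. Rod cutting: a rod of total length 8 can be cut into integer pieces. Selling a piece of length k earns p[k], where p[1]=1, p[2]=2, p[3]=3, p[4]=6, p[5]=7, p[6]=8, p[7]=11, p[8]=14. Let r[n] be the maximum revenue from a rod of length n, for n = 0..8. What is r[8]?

14

   n    0    1    2    3    4    5    6    7    8
r[n]    0    1    2    3    6    7    8   11   14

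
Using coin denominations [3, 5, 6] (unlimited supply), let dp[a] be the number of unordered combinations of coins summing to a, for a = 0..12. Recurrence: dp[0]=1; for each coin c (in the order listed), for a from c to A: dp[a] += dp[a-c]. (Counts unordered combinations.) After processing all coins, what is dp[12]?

3

after  coin     0     1     2     3     4     5     6     7     8     9    10    11    12
          3     1     0     0     1     0     0     1     0     0     1     0     0     1
          5     1     0     0     1     0     1     1     0     1     1     1     1     1
          6     1     0     0     1     0     1     2     0     1     2     1     2     3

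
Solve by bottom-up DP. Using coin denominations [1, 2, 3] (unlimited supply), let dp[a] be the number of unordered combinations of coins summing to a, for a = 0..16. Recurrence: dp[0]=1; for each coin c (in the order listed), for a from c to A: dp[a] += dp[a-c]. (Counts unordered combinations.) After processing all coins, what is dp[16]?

30

after  coin     0     1     2     3     4     5     6     7     8     9    10    11    12    13    14    15    16
          1     1     1     1     1     1     1     1     1     1     1     1     1     1     1     1     1     1
          2     1     1     2     2     3     3     4     4     5     5     6     6     7     7     8     8     9
          3     1     1     2     3     4     5     7     8    10    12    14    16    19    21    24    27    30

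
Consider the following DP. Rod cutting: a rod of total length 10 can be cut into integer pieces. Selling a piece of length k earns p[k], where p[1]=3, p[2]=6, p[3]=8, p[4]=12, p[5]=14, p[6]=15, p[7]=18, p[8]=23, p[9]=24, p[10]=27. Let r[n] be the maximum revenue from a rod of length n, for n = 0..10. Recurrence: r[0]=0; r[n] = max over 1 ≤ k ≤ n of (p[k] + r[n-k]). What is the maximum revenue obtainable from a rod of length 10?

30

   n    0    1    2    3    4    5    6    7    8    9   10
r[n]    0    3    6    9   12   15   18   21   24   27   30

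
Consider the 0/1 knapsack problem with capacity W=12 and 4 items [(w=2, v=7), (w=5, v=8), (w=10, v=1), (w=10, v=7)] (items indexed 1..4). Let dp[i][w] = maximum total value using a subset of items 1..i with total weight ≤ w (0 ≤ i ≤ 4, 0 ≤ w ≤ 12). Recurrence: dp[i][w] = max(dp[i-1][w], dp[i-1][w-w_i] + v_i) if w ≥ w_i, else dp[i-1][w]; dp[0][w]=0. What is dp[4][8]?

15

i\w   0   1   2   3   4   5   6   7   8   9  10  11  12
  0   0   0   0   0   0   0   0   0   0   0   0   0   0
  1   0   0   7   7   7   7   7   7   7   7   7   7   7
  2   0   0   7   7   7   8   8  15  15  15  15  15  15
  3   0   0   7   7   7   8   8  15  15  15  15  15  15
  4   0   0   7   7   7   8   8  15  15  15  15  15  15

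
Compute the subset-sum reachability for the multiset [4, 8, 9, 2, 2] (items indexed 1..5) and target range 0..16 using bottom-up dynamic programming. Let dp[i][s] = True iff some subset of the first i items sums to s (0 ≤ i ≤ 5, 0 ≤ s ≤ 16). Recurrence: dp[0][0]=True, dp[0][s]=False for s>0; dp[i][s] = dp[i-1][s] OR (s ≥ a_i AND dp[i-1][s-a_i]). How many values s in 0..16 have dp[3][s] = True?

i\s   0   1   2   3   4   5   6   7   8   9  10  11  12  13  14  15  16
  0   T   F   F   F   F   F   F   F   F   F   F   F   F   F   F   F   F
  1   T   F   F   F   T   F   F   F   F   F   F   F   F   F   F   F   F
  2   T   F   F   F   T   F   F   F   T   F   F   F   T   F   F   F   F
  3   T   F   F   F   T   F   F   F   T   T   F   F   T   T   F   F   F
  4   T   F   T   F   T   F   T   F   T   T   T   T   T   T   T   T   F
  5   T   F   T   F   T   F   T   F   T   T   T   T   T   T   T   T   T

6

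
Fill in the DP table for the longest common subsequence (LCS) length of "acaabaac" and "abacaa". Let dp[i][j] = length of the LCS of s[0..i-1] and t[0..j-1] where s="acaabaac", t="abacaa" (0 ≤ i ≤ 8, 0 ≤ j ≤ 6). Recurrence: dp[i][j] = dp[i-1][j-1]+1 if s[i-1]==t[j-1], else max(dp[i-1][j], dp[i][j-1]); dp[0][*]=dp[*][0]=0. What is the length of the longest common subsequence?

4

   ''  a  b  a  c  a  a
''  0  0  0  0  0  0  0
 a  0  1  1  1  1  1  1
 c  0  1  1  1  2  2  2
 a  0  1  1  2  2  3  3
 a  0  1  1  2  2  3  4
 b  0  1  2  2  2  3  4
 a  0  1  2  3  3  3  4
 a  0  1  2  3  3  4  4
 c  0  1  2  3  4  4  4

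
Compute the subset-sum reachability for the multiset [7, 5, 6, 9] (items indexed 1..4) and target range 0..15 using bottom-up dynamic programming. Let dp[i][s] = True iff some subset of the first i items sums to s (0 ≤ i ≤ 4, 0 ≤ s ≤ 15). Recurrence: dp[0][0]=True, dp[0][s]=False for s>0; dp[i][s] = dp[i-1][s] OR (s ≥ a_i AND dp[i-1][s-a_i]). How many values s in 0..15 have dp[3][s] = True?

i\s   0   1   2   3   4   5   6   7   8   9  10  11  12  13  14  15
  0   T   F   F   F   F   F   F   F   F   F   F   F   F   F   F   F
  1   T   F   F   F   F   F   F   T   F   F   F   F   F   F   F   F
  2   T   F   F   F   F   T   F   T   F   F   F   F   T   F   F   F
  3   T   F   F   F   F   T   T   T   F   F   F   T   T   T   F   F
  4   T   F   F   F   F   T   T   T   F   T   F   T   T   T   T   T

7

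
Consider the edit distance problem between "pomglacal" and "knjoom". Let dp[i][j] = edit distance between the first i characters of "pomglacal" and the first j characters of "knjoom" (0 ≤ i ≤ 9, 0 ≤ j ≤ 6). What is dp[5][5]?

5

   ''  k  n  j  o  o  m
''  0  1  2  3  4  5  6
 p  1  1  2  3  4  5  6
 o  2  2  2  3  3  4  5
 m  3  3  3  3  4  4  4
 g  4  4  4  4  4  5  5
 l  5  5  5  5  5  5  6
 a  6  6  6  6  6  6  6
 c  7  7  7  7  7  7  7
 a  8  8  8  8  8  8  8
 l  9  9  9  9  9  9  9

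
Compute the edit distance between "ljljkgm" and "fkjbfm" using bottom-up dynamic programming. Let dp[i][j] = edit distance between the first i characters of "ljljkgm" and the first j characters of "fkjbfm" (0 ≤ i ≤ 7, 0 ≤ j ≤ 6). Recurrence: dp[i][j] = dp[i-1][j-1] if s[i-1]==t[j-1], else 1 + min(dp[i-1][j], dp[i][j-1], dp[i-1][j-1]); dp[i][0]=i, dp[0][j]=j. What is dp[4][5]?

   ''  f  k  j  b  f  m
''  0  1  2  3  4  5  6
 l  1  1  2  3  4  5  6
 j  2  2  2  2  3  4  5
 l  3  3  3  3  3  4  5
 j  4  4  4  3  4  4  5
 k  5  5  4  4  4  5  5
 g  6  6  5  5  5  5  6
 m  7  7  6  6  6  6  5

4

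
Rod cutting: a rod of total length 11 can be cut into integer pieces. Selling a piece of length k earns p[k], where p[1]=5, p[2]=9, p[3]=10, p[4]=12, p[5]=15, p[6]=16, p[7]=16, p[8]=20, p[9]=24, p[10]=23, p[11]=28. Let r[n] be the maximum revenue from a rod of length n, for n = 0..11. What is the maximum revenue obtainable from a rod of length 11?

55

   n    0    1    2    3    4    5    6    7    8    9   10   11
r[n]    0    5   10   15   20   25   30   35   40   45   50   55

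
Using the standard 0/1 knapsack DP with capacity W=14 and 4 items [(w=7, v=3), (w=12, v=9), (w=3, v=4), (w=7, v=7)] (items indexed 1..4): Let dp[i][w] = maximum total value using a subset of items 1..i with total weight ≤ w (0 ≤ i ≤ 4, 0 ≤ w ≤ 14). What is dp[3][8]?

i\w   0   1   2   3   4   5   6   7   8   9  10  11  12  13  14
  0   0   0   0   0   0   0   0   0   0   0   0   0   0   0   0
  1   0   0   0   0   0   0   0   3   3   3   3   3   3   3   3
  2   0   0   0   0   0   0   0   3   3   3   3   3   9   9   9
  3   0   0   0   4   4   4   4   4   4   4   7   7   9   9   9
  4   0   0   0   4   4   4   4   7   7   7  11  11  11  11  11

4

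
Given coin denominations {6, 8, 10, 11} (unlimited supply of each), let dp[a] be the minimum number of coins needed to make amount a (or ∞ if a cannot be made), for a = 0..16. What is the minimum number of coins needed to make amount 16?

2

 a  0  1  2  3  4  5  6  7  8  9 10 11 12 13 14 15 16
dp  0  -  -  -  -  -  1  -  1  -  1  1  2  -  2  -  2
(- denotes ∞ / unreachable)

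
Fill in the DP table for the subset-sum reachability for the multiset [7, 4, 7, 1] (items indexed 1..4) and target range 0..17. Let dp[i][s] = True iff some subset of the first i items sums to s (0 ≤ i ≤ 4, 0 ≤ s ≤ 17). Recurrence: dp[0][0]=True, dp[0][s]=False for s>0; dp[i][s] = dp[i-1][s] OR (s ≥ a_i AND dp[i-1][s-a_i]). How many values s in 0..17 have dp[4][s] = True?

i\s   0   1   2   3   4   5   6   7   8   9  10  11  12  13  14  15  16  17
  0   T   F   F   F   F   F   F   F   F   F   F   F   F   F   F   F   F   F
  1   T   F   F   F   F   F   F   T   F   F   F   F   F   F   F   F   F   F
  2   T   F   F   F   T   F   F   T   F   F   F   T   F   F   F   F   F   F
  3   T   F   F   F   T   F   F   T   F   F   F   T   F   F   T   F   F   F
  4   T   T   F   F   T   T   F   T   T   F   F   T   T   F   T   T   F   F

10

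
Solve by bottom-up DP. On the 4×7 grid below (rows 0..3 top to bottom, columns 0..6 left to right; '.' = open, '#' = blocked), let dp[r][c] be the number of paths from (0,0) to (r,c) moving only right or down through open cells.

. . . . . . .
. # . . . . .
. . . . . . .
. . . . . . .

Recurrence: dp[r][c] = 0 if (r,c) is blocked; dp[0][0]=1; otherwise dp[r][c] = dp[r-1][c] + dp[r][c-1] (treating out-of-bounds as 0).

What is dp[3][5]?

r\c   0   1   2   3   4   5   6
  0   1   1   1   1   1   1   1
  1   1   0   1   2   3   4   5
  2   1   1   2   4   7  11  16
  3   1   2   4   8  15  26  42

26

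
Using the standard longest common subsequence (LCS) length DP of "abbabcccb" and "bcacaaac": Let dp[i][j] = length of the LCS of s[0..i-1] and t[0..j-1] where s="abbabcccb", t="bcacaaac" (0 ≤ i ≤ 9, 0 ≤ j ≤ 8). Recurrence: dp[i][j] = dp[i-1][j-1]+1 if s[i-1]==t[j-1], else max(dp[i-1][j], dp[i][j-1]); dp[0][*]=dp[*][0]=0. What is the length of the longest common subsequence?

4

   ''  b  c  a  c  a  a  a  c
''  0  0  0  0  0  0  0  0  0
 a  0  0  0  1  1  1  1  1  1
 b  0  1  1  1  1  1  1  1  1
 b  0  1  1  1  1  1  1  1  1
 a  0  1  1  2  2  2  2  2  2
 b  0  1  1  2  2  2  2  2  2
 c  0  1  2  2  3  3  3  3  3
 c  0  1  2  2  3  3  3  3  4
 c  0  1  2  2  3  3  3  3  4
 b  0  1  2  2  3  3  3  3  4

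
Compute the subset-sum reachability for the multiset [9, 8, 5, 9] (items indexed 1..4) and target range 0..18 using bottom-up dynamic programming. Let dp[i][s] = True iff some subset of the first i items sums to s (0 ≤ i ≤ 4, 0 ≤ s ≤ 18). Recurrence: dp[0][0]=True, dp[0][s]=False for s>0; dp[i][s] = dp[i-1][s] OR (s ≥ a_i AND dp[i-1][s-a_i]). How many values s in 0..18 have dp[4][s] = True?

i\s   0   1   2   3   4   5   6   7   8   9  10  11  12  13  14  15  16  17  18
  0   T   F   F   F   F   F   F   F   F   F   F   F   F   F   F   F   F   F   F
  1   T   F   F   F   F   F   F   F   F   T   F   F   F   F   F   F   F   F   F
  2   T   F   F   F   F   F   F   F   T   T   F   F   F   F   F   F   F   T   F
  3   T   F   F   F   F   T   F   F   T   T   F   F   F   T   T   F   F   T   F
  4   T   F   F   F   F   T   F   F   T   T   F   F   F   T   T   F   F   T   T

8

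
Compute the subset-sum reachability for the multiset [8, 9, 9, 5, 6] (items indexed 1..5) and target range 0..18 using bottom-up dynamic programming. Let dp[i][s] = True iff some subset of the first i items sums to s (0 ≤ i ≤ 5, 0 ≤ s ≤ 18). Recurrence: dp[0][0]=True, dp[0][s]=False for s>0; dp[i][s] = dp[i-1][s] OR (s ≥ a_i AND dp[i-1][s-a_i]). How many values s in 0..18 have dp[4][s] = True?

i\s   0   1   2   3   4   5   6   7   8   9  10  11  12  13  14  15  16  17  18
  0   T   F   F   F   F   F   F   F   F   F   F   F   F   F   F   F   F   F   F
  1   T   F   F   F   F   F   F   F   T   F   F   F   F   F   F   F   F   F   F
  2   T   F   F   F   F   F   F   F   T   T   F   F   F   F   F   F   F   T   F
  3   T   F   F   F   F   F   F   F   T   T   F   F   F   F   F   F   F   T   T
  4   T   F   F   F   F   T   F   F   T   T   F   F   F   T   T   F   F   T   T
  5   T   F   F   F   F   T   T   F   T   T   F   T   F   T   T   T   F   T   T

8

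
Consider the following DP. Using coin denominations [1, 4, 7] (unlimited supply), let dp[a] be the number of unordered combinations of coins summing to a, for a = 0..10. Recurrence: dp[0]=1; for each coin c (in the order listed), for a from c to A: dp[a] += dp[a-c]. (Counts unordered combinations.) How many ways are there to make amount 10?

after  coin     0     1     2     3     4     5     6     7     8     9    10
          1     1     1     1     1     1     1     1     1     1     1     1
          4     1     1     1     1     2     2     2     2     3     3     3
          7     1     1     1     1     2     2     2     3     4     4     4

4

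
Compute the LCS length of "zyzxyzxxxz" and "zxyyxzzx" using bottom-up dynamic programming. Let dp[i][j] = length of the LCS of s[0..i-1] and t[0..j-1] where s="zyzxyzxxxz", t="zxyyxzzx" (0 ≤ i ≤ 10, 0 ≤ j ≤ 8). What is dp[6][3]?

   ''  z  x  y  y  x  z  z  x
''  0  0  0  0  0  0  0  0  0
 z  0  1  1  1  1  1  1  1  1
 y  0  1  1  2  2  2  2  2  2
 z  0  1  1  2  2  2  3  3  3
 x  0  1  2  2  2  3  3  3  4
 y  0  1  2  3  3  3  3  3  4
 z  0  1  2  3  3  3  4  4  4
 x  0  1  2  3  3  4  4  4  5
 x  0  1  2  3  3  4  4  4  5
 x  0  1  2  3  3  4  4  4  5
 z  0  1  2  3  3  4  5  5  5

3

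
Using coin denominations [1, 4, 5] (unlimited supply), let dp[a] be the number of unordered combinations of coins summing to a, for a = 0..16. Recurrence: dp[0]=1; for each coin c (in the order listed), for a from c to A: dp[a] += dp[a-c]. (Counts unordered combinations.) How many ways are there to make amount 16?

after  coin     0     1     2     3     4     5     6     7     8     9    10    11    12    13    14    15    16
          1     1     1     1     1     1     1     1     1     1     1     1     1     1     1     1     1     1
          4     1     1     1     1     2     2     2     2     3     3     3     3     4     4     4     4     5
          5     1     1     1     1     2     3     3     3     4     5     6     6     7     8     9    10    11

11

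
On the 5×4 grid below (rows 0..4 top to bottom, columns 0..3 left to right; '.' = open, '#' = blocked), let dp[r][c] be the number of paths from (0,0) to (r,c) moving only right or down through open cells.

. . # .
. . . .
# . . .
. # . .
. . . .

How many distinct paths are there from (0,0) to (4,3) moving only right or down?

14

r\c   0   1   2   3
  0   1   1   0   0
  1   1   2   2   2
  2   0   2   4   6
  3   0   0   4  10
  4   0   0   4  14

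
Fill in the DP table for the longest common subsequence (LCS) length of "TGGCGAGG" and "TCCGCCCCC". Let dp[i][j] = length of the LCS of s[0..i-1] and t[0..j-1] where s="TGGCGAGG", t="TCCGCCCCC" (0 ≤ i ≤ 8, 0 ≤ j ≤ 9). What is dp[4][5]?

   ''  T  C  C  G  C  C  C  C  C
''  0  0  0  0  0  0  0  0  0  0
 T  0  1  1  1  1  1  1  1  1  1
 G  0  1  1  1  2  2  2  2  2  2
 G  0  1  1  1  2  2  2  2  2  2
 C  0  1  2  2  2  3  3  3  3  3
 G  0  1  2  2  3  3  3  3  3  3
 A  0  1  2  2  3  3  3  3  3  3
 G  0  1  2  2  3  3  3  3  3  3
 G  0  1  2  2  3  3  3  3  3  3

3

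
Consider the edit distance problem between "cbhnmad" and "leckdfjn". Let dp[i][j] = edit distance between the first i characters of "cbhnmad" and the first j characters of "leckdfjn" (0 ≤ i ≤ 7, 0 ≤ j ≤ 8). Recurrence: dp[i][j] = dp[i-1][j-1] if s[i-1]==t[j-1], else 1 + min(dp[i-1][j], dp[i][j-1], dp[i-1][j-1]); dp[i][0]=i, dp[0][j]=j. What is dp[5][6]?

6

   ''  l  e  c  k  d  f  j  n
''  0  1  2  3  4  5  6  7  8
 c  1  1  2  2  3  4  5  6  7
 b  2  2  2  3  3  4  5  6  7
 h  3  3  3  3  4  4  5  6  7
 n  4  4  4  4  4  5  5  6  6
 m  5  5  5  5  5  5  6  6  7
 a  6  6  6  6  6  6  6  7  7
 d  7  7  7  7  7  6  7  7  8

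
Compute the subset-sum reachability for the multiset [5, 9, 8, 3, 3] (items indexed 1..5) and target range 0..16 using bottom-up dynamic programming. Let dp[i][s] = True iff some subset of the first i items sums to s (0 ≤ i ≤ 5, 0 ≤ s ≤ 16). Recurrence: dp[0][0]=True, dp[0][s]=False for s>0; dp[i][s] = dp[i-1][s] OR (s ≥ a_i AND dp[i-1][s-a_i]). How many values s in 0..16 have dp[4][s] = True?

10

i\s   0   1   2   3   4   5   6   7   8   9  10  11  12  13  14  15  16
  0   T   F   F   F   F   F   F   F   F   F   F   F   F   F   F   F   F
  1   T   F   F   F   F   T   F   F   F   F   F   F   F   F   F   F   F
  2   T   F   F   F   F   T   F   F   F   T   F   F   F   F   T   F   F
  3   T   F   F   F   F   T   F   F   T   T   F   F   F   T   T   F   F
  4   T   F   F   T   F   T   F   F   T   T   F   T   T   T   T   F   T
  5   T   F   F   T   F   T   T   F   T   T   F   T   T   T   T   T   T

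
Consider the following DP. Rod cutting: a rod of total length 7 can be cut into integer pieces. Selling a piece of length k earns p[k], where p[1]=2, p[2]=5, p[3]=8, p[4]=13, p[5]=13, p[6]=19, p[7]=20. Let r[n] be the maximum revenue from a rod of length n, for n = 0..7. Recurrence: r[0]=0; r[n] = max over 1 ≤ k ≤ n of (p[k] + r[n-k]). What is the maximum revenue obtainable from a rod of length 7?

21

   n    0    1    2    3    4    5    6    7
r[n]    0    2    5    8   13   15   19   21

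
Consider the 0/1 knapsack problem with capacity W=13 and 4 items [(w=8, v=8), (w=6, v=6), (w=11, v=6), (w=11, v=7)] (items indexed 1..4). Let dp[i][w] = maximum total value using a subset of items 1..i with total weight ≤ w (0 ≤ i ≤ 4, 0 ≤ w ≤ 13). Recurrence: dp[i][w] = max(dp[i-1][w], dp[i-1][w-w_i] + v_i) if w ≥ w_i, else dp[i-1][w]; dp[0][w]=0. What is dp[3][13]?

8

i\w   0   1   2   3   4   5   6   7   8   9  10  11  12  13
  0   0   0   0   0   0   0   0   0   0   0   0   0   0   0
  1   0   0   0   0   0   0   0   0   8   8   8   8   8   8
  2   0   0   0   0   0   0   6   6   8   8   8   8   8   8
  3   0   0   0   0   0   0   6   6   8   8   8   8   8   8
  4   0   0   0   0   0   0   6   6   8   8   8   8   8   8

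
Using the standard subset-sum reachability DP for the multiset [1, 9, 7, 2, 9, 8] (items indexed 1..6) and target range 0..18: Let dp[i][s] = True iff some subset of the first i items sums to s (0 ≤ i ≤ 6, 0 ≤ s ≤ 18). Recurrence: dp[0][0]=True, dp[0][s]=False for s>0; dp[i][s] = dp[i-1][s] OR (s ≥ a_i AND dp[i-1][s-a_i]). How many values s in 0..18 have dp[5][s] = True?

i\s   0   1   2   3   4   5   6   7   8   9  10  11  12  13  14  15  16  17  18
  0   T   F   F   F   F   F   F   F   F   F   F   F   F   F   F   F   F   F   F
  1   T   T   F   F   F   F   F   F   F   F   F   F   F   F   F   F   F   F   F
  2   T   T   F   F   F   F   F   F   F   T   T   F   F   F   F   F   F   F   F
  3   T   T   F   F   F   F   F   T   T   T   T   F   F   F   F   F   T   T   F
  4   T   T   T   T   F   F   F   T   T   T   T   T   T   F   F   F   T   T   T
  5   T   T   T   T   F   F   F   T   T   T   T   T   T   F   F   F   T   T   T
  6   T   T   T   T   F   F   F   T   T   T   T   T   T   F   F   T   T   T   T

13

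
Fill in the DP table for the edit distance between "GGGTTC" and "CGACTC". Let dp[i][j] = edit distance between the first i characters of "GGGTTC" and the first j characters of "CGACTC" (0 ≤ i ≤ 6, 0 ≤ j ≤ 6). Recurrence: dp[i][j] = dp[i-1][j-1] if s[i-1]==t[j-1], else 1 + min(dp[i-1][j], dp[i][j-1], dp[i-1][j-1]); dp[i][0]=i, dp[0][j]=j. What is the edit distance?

3

   ''  C  G  A  C  T  C
''  0  1  2  3  4  5  6
 G  1  1  1  2  3  4  5
 G  2  2  1  2  3  4  5
 G  3  3  2  2  3  4  5
 T  4  4  3  3  3  3  4
 T  5  5  4  4  4  3  4
 C  6  5  5  5  4  4  3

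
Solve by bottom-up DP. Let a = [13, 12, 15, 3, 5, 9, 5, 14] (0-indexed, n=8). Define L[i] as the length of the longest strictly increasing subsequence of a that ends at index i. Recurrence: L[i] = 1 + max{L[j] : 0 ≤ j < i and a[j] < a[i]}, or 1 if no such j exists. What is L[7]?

4

   i    0    1    2    3    4    5    6    7
a[i]   13   12   15    3    5    9    5   14
L[i]    1    1    2    1    2    3    2    4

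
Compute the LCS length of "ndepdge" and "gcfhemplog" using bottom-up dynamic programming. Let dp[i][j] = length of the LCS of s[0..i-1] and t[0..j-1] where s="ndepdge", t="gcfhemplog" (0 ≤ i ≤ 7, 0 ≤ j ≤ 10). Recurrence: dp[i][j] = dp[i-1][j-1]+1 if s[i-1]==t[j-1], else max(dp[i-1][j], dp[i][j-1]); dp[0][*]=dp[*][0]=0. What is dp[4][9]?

   ''  g  c  f  h  e  m  p  l  o  g
''  0  0  0  0  0  0  0  0  0  0  0
 n  0  0  0  0  0  0  0  0  0  0  0
 d  0  0  0  0  0  0  0  0  0  0  0
 e  0  0  0  0  0  1  1  1  1  1  1
 p  0  0  0  0  0  1  1  2  2  2  2
 d  0  0  0  0  0  1  1  2  2  2  2
 g  0  1  1  1  1  1  1  2  2  2  3
 e  0  1  1  1  1  2  2  2  2  2  3

2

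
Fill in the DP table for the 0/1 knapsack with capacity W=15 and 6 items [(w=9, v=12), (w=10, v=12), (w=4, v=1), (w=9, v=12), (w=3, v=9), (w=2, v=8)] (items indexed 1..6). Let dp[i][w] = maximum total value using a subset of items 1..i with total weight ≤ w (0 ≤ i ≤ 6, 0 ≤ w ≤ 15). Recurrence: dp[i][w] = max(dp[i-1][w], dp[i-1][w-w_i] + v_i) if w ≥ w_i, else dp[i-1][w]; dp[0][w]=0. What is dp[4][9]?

12

i\w   0   1   2   3   4   5   6   7   8   9  10  11  12  13  14  15
  0   0   0   0   0   0   0   0   0   0   0   0   0   0   0   0   0
  1   0   0   0   0   0   0   0   0   0  12  12  12  12  12  12  12
  2   0   0   0   0   0   0   0   0   0  12  12  12  12  12  12  12
  3   0   0   0   0   1   1   1   1   1  12  12  12  12  13  13  13
  4   0   0   0   0   1   1   1   1   1  12  12  12  12  13  13  13
  5   0   0   0   9   9   9   9  10  10  12  12  12  21  21  21  21
  6   0   0   8   9   9  17  17  17  17  18  18  20  21  21  29  29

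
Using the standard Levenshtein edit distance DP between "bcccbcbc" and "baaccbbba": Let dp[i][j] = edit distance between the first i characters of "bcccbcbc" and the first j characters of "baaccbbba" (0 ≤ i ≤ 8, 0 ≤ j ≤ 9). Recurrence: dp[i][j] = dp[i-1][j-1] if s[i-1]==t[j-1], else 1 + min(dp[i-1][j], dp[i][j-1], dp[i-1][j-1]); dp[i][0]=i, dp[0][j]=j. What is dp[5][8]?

   ''  b  a  a  c  c  b  b  b  a
''  0  1  2  3  4  5  6  7  8  9
 b  1  0  1  2  3  4  5  6  7  8
 c  2  1  1  2  2  3  4  5  6  7
 c  3  2  2  2  2  2  3  4  5  6
 c  4  3  3  3  2  2  3  4  5  6
 b  5  4  4  4  3  3  2  3  4  5
 c  6  5  5  5  4  3  3  3  4  5
 b  7  6  6  6  5  4  3  3  3  4
 c  8  7  7  7  6  5  4  4  4  4

4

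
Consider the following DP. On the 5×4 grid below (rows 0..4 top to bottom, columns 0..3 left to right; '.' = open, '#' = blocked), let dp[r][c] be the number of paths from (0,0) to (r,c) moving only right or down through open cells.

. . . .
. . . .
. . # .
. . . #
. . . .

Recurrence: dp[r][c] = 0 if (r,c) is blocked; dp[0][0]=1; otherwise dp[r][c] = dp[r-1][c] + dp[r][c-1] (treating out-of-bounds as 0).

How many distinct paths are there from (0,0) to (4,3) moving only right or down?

9

r\c   0   1   2   3
  0   1   1   1   1
  1   1   2   3   4
  2   1   3   0   4
  3   1   4   4   0
  4   1   5   9   9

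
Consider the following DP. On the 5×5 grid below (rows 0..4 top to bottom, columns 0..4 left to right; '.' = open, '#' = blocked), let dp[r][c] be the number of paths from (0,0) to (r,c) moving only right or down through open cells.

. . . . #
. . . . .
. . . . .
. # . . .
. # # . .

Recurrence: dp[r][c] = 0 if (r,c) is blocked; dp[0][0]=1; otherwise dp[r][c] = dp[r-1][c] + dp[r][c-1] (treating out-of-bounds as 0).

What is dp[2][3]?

10

r\c   0   1   2   3   4
  0   1   1   1   1   0
  1   1   2   3   4   4
  2   1   3   6  10  14
  3   1   0   6  16  30
  4   1   0   0  16  46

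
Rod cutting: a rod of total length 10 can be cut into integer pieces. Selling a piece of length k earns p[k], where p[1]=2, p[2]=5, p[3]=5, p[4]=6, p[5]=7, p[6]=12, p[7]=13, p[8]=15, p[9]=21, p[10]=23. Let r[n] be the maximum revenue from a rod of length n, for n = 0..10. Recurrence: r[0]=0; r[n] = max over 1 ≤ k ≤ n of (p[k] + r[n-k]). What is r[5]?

12

   n    0    1    2    3    4    5    6    7    8    9   10
r[n]    0    2    5    7   10   12   15   17   20   22   25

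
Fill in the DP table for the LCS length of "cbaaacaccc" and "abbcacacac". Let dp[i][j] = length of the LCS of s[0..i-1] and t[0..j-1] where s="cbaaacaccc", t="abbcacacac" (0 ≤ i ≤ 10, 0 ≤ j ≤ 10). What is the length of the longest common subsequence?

6

   ''  a  b  b  c  a  c  a  c  a  c
''  0  0  0  0  0  0  0  0  0  0  0
 c  0  0  0  0  1  1  1  1  1  1  1
 b  0  0  1  1  1  1  1  1  1  1  1
 a  0  1  1  1  1  2  2  2  2  2  2
 a  0  1  1  1  1  2  2  3  3  3  3
 a  0  1  1  1  1  2  2  3  3  4  4
 c  0  1  1  1  2  2  3  3  4  4  5
 a  0  1  1  1  2  3  3  4  4  5  5
 c  0  1  1  1  2  3  4  4  5  5  6
 c  0  1  1  1  2  3  4  4  5  5  6
 c  0  1  1  1  2  3  4  4  5  5  6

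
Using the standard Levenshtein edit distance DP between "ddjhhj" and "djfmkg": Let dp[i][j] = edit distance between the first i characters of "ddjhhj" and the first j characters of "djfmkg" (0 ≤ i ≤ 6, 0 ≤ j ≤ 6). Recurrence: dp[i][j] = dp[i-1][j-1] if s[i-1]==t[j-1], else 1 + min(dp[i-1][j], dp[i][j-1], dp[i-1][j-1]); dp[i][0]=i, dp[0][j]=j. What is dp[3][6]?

5

   ''  d  j  f  m  k  g
''  0  1  2  3  4  5  6
 d  1  0  1  2  3  4  5
 d  2  1  1  2  3  4  5
 j  3  2  1  2  3  4  5
 h  4  3  2  2  3  4  5
 h  5  4  3  3  3  4  5
 j  6  5  4  4  4  4  5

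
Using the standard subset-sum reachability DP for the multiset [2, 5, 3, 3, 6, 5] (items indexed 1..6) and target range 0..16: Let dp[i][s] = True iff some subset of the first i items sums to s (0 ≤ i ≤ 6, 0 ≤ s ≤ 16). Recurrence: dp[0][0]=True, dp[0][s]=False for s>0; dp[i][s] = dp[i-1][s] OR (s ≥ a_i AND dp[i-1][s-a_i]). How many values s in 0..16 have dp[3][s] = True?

i\s   0   1   2   3   4   5   6   7   8   9  10  11  12  13  14  15  16
  0   T   F   F   F   F   F   F   F   F   F   F   F   F   F   F   F   F
  1   T   F   T   F   F   F   F   F   F   F   F   F   F   F   F   F   F
  2   T   F   T   F   F   T   F   T   F   F   F   F   F   F   F   F   F
  3   T   F   T   T   F   T   F   T   T   F   T   F   F   F   F   F   F
  4   T   F   T   T   F   T   T   T   T   F   T   T   F   T   F   F   F
  5   T   F   T   T   F   T   T   T   T   T   T   T   T   T   T   F   T
  6   T   F   T   T   F   T   T   T   T   T   T   T   T   T   T   T   T

7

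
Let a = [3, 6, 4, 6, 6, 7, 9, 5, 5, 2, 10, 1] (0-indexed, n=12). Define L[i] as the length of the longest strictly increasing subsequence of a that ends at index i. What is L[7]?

   i    0    1    2    3    4    5    6    7    8    9   10   11
a[i]    3    6    4    6    6    7    9    5    5    2   10    1
L[i]    1    2    2    3    3    4    5    3    3    1    6    1

3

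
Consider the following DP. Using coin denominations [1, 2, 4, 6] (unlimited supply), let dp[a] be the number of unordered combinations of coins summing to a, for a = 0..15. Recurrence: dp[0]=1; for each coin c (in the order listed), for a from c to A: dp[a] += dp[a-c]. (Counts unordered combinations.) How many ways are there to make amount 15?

31

after  coin     0     1     2     3     4     5     6     7     8     9    10    11    12    13    14    15
          1     1     1     1     1     1     1     1     1     1     1     1     1     1     1     1     1
          2     1     1     2     2     3     3     4     4     5     5     6     6     7     7     8     8
          4     1     1     2     2     4     4     6     6     9     9    12    12    16    16    20    20
          6     1     1     2     2     4     4     7     7    11    11    16    16    23    23    31    31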